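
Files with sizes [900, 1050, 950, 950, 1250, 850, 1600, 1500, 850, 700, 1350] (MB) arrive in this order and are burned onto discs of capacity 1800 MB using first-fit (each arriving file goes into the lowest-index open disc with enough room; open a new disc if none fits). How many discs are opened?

8

  900 → disc 1 (new)  [load 900/1800]
  1050 → disc 2 (new)  [load 1050/1800]
  950 → disc 3 (new)  [load 950/1800]
  950 → disc 4 (new)  [load 950/1800]
  1250 → disc 5 (new)  [load 1250/1800]
  850 → disc 1  [load 1750/1800]
  1600 → disc 6 (new)  [load 1600/1800]
  1500 → disc 7 (new)  [load 1500/1800]
  850 → disc 3  [load 1800/1800]
  700 → disc 2  [load 1750/1800]
  1350 → disc 8 (new)  [load 1350/1800]
8 discs opened.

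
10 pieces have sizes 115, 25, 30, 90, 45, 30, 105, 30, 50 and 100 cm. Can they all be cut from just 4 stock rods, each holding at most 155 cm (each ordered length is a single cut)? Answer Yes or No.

No

Total = 620 cm; ⌈620/155⌉ = 4.
The bound of 4 does not rule out 4, but exhaustive search shows no assignment into 4 stock rods of capacity 155 cm exists — the minimum is 5.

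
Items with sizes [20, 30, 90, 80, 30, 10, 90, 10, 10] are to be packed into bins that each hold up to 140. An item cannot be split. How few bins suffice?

Total = 90 + 90 + 80 + 30 + 30 + 20 + 10 + 10 + 10 = 370.
Lower bound: ⌈370/140⌉ = 3 bins.
A packing using 3 bins:
  bin 1: 90 + 30 + 20 = 140
  bin 2: 90 + 30 + 10 + 10 = 140
  bin 3: 80 + 10 = 90
This matches the lower bound, so 3 is optimal.

3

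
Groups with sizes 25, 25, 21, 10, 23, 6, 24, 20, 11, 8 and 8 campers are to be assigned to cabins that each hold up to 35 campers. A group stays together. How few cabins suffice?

6

Total = 25 + 25 + 24 + 23 + 21 + 20 + 11 + 10 + 8 + 8 + 6 = 181 campers.
Lower bound: ⌈181/35⌉ = 6 cabins.
A packing using 6 cabins:
  cabin 1: 25 + 10 = 35
  cabin 2: 25 + 8 = 33
  cabin 3: 24 + 11 = 35
  cabin 4: 23 + 8 = 31
  cabin 5: 21 + 6 = 27
  cabin 6: 20 = 20
This matches the lower bound, so 6 is optimal.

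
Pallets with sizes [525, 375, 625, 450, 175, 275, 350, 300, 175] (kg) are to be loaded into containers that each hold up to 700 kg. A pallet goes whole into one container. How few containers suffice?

5

Total = 625 + 525 + 450 + 375 + 350 + 300 + 275 + 175 + 175 = 3250 kg.
Lower bound: ⌈3250/700⌉ = 5 containers.
A packing using 5 containers:
  container 1: 625 = 625
  container 2: 525 + 175 = 700
  container 3: 450 + 175 = 625
  container 4: 375 + 300 = 675
  container 5: 350 + 275 = 625
This matches the lower bound, so 5 is optimal.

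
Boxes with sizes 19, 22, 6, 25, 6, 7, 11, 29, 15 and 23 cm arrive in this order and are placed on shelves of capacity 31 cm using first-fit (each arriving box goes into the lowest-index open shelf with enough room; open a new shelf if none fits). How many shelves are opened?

6

  19 → shelf 1 (new)  [load 19/31]
  22 → shelf 2 (new)  [load 22/31]
  6 → shelf 1  [load 25/31]
  25 → shelf 3 (new)  [load 25/31]
  6 → shelf 1  [load 31/31]
  7 → shelf 2  [load 29/31]
  11 → shelf 4 (new)  [load 11/31]
  29 → shelf 5 (new)  [load 29/31]
  15 → shelf 4  [load 26/31]
  23 → shelf 6 (new)  [load 23/31]
6 shelves opened.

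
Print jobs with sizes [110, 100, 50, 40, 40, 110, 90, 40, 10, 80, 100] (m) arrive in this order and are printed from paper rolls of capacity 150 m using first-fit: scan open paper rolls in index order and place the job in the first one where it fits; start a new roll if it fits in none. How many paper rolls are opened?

6

  110 → roll 1 (new)  [load 110/150]
  100 → roll 2 (new)  [load 100/150]
  50 → roll 2  [load 150/150]
  40 → roll 1  [load 150/150]
  40 → roll 3 (new)  [load 40/150]
  110 → roll 3  [load 150/150]
  90 → roll 4 (new)  [load 90/150]
  40 → roll 4  [load 130/150]
  10 → roll 4  [load 140/150]
  80 → roll 5 (new)  [load 80/150]
  100 → roll 6 (new)  [load 100/150]
6 paper rolls opened.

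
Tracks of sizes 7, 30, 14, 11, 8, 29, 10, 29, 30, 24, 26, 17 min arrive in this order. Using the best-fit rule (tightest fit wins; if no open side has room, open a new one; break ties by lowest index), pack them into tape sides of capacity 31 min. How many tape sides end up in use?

9

  7 → side 1 (new)  [load 7/31]
  30 → side 2 (new)  [load 30/31]
  14 → side 1  [load 21/31]
  11 → side 3 (new)  [load 11/31]
  8 → side 1  [load 29/31]
  29 → side 4 (new)  [load 29/31]
  10 → side 3  [load 21/31]
  29 → side 5 (new)  [load 29/31]
  30 → side 6 (new)  [load 30/31]
  24 → side 7 (new)  [load 24/31]
  26 → side 8 (new)  [load 26/31]
  17 → side 9 (new)  [load 17/31]
9 tape sides opened.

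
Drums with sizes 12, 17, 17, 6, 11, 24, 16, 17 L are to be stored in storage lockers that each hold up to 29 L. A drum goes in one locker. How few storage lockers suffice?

5

Total = 24 + 17 + 17 + 17 + 16 + 12 + 11 + 6 = 120 L.
Lower bound: ⌈120/29⌉ = 5 storage lockers.
A packing using 5 storage lockers:
  locker 1: 24 = 24
  locker 2: 17 + 12 = 29
  locker 3: 17 + 11 = 28
  locker 4: 17 + 6 = 23
  locker 5: 16 = 16
This matches the lower bound, so 5 is optimal.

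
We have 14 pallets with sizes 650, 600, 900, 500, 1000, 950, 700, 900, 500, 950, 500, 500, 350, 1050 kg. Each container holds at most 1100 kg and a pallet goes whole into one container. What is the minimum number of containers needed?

Total = 1050 + 1000 + 950 + 950 + 900 + 900 + 700 + 650 + 600 + 500 + 500 + 500 + 500 + 350 = 10050 kg.
Lower bound: ⌈10050/1100⌉ = 10 containers.
A packing using 11 containers:
  container 1: 1050 = 1050
  container 2: 1000 = 1000
  container 3: 950 = 950
  container 4: 950 = 950
  container 5: 900 = 900
  container 6: 900 = 900
  container 7: 700 + 350 = 1050
  container 8: 650 = 650
  container 9: 600 + 500 = 1100
  container 10: 500 + 500 = 1000
  container 11: 500 = 500
No arrangement into 10 containers stays within capacity, so 11 is optimal.

11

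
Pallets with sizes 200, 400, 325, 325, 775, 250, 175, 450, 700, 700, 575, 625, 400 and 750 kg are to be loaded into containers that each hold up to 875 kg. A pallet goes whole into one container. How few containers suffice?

Total = 775 + 750 + 700 + 700 + 625 + 575 + 450 + 400 + 400 + 325 + 325 + 250 + 200 + 175 = 6650 kg.
Lower bound: ⌈6650/875⌉ = 8 containers.
A packing using 9 containers:
  container 1: 775 = 775
  container 2: 750 = 750
  container 3: 700 + 175 = 875
  container 4: 700 = 700
  container 5: 625 + 250 = 875
  container 6: 575 + 200 = 775
  container 7: 450 + 400 = 850
  container 8: 400 + 325 = 725
  container 9: 325 = 325
No arrangement into 8 containers stays within capacity, so 9 is optimal.

9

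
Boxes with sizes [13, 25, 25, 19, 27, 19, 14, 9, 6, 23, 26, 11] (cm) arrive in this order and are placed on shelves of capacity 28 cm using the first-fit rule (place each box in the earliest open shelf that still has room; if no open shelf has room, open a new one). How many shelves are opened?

  13 → shelf 1 (new)  [load 13/28]
  25 → shelf 2 (new)  [load 25/28]
  25 → shelf 3 (new)  [load 25/28]
  19 → shelf 4 (new)  [load 19/28]
  27 → shelf 5 (new)  [load 27/28]
  19 → shelf 6 (new)  [load 19/28]
  14 → shelf 1  [load 27/28]
  9 → shelf 4  [load 28/28]
  6 → shelf 6  [load 25/28]
  23 → shelf 7 (new)  [load 23/28]
  26 → shelf 8 (new)  [load 26/28]
  11 → shelf 9 (new)  [load 11/28]
9 shelves opened.

9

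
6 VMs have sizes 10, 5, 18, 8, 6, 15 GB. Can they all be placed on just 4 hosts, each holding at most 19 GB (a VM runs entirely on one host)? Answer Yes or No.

Yes

A valid assignment using 4 hosts:
  host 1: 18 = 18
  host 2: 15 = 15
  host 3: 10 + 8 = 18
  host 4: 6 + 5 = 11
Every load is within 19 GB, so 4 hosts suffice.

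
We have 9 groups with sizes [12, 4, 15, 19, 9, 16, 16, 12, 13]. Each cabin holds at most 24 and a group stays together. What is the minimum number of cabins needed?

Total = 19 + 16 + 16 + 15 + 13 + 12 + 12 + 9 + 4 = 116.
Lower bound: ⌈116/24⌉ = 5 cabins.
A packing using 6 cabins:
  cabin 1: 19 + 4 = 23
  cabin 2: 16 = 16
  cabin 3: 16 = 16
  cabin 4: 15 + 9 = 24
  cabin 5: 13 = 13
  cabin 6: 12 + 12 = 24
No arrangement into 5 cabins stays within capacity, so 6 is optimal.

6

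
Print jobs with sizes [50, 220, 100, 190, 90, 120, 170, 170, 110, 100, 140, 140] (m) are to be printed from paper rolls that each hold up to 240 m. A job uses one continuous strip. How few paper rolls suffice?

8

Total = 220 + 190 + 170 + 170 + 140 + 140 + 120 + 110 + 100 + 100 + 90 + 50 = 1600 m.
Lower bound: ⌈1600/240⌉ = 7 paper rolls.
A packing using 8 paper rolls:
  roll 1: 220 = 220
  roll 2: 190 + 50 = 240
  roll 3: 170 = 170
  roll 4: 170 = 170
  roll 5: 140 + 100 = 240
  roll 6: 140 + 100 = 240
  roll 7: 120 + 110 = 230
  roll 8: 90 = 90
No arrangement into 7 paper rolls stays within capacity, so 8 is optimal.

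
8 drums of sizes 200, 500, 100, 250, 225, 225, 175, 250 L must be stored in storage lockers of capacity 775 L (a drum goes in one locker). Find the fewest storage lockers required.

Total = 500 + 250 + 250 + 225 + 225 + 200 + 175 + 100 = 1925 L.
Lower bound: ⌈1925/775⌉ = 3 storage lockers.
A packing using 3 storage lockers:
  locker 1: 500 + 250 = 750
  locker 2: 250 + 225 + 225 = 700
  locker 3: 200 + 175 + 100 = 475
This matches the lower bound, so 3 is optimal.

3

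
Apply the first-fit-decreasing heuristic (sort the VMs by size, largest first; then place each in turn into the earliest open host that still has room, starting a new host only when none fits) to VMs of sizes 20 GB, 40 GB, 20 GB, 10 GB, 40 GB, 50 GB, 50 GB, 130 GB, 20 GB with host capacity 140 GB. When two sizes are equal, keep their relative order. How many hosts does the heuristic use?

3

Sorted descending: 130, 50, 50, 40, 40, 20, 20, 20, 10.
  130 → host 1 (new)  [load 130/140]
  50 → host 2 (new)  [load 50/140]
  50 → host 2  [load 100/140]
  40 → host 2  [load 140/140]
  40 → host 3 (new)  [load 40/140]
  20 → host 3  [load 60/140]
  20 → host 3  [load 80/140]
  20 → host 3  [load 100/140]
  10 → host 1  [load 140/140]
3 hosts opened.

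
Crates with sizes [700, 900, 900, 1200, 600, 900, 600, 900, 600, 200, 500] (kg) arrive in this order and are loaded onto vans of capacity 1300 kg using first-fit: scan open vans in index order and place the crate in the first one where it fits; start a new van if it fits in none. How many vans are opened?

  700 → van 1 (new)  [load 700/1300]
  900 → van 2 (new)  [load 900/1300]
  900 → van 3 (new)  [load 900/1300]
  1200 → van 4 (new)  [load 1200/1300]
  600 → van 1  [load 1300/1300]
  900 → van 5 (new)  [load 900/1300]
  600 → van 6 (new)  [load 600/1300]
  900 → van 7 (new)  [load 900/1300]
  600 → van 6  [load 1200/1300]
  200 → van 2  [load 1100/1300]
  500 → van 8 (new)  [load 500/1300]
8 vans opened.

8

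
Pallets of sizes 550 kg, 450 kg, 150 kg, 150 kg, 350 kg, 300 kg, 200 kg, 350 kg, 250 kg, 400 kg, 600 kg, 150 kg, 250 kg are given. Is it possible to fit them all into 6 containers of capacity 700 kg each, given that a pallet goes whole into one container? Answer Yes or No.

No

Total = 4150 kg; ⌈4150/700⌉ = 6.
The bound of 6 does not rule out 6, but exhaustive search shows no assignment into 6 containers of capacity 700 kg exists — the minimum is 7.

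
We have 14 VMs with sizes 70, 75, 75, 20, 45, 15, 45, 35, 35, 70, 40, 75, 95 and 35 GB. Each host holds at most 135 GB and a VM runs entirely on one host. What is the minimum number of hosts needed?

Total = 95 + 75 + 75 + 75 + 70 + 70 + 45 + 45 + 40 + 35 + 35 + 35 + 20 + 15 = 730 GB.
Lower bound: ⌈730/135⌉ = 6 hosts.
A packing using 6 hosts:
  host 1: 95 + 40 = 135
  host 2: 75 + 45 + 15 = 135
  host 3: 75 + 45 = 120
  host 4: 75 + 35 + 20 = 130
  host 5: 70 + 35 = 105
  host 6: 70 + 35 = 105
This matches the lower bound, so 6 is optimal.

6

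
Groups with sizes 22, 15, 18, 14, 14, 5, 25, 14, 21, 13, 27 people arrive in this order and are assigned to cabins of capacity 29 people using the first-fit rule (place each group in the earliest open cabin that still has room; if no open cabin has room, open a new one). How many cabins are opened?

8

  22 → cabin 1 (new)  [load 22/29]
  15 → cabin 2 (new)  [load 15/29]
  18 → cabin 3 (new)  [load 18/29]
  14 → cabin 2  [load 29/29]
  14 → cabin 4 (new)  [load 14/29]
  5 → cabin 1  [load 27/29]
  25 → cabin 5 (new)  [load 25/29]
  14 → cabin 4  [load 28/29]
  21 → cabin 6 (new)  [load 21/29]
  13 → cabin 7 (new)  [load 13/29]
  27 → cabin 8 (new)  [load 27/29]
8 cabins opened.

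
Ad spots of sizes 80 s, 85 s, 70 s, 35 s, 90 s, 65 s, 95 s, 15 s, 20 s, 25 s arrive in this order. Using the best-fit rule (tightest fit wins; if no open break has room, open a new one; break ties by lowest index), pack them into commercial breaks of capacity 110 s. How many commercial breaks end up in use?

6

  80 → break 1 (new)  [load 80/110]
  85 → break 2 (new)  [load 85/110]
  70 → break 3 (new)  [load 70/110]
  35 → break 3  [load 105/110]
  90 → break 4 (new)  [load 90/110]
  65 → break 5 (new)  [load 65/110]
  95 → break 6 (new)  [load 95/110]
  15 → break 6  [load 110/110]
  20 → break 4  [load 110/110]
  25 → break 2  [load 110/110]
6 commercial breaks opened.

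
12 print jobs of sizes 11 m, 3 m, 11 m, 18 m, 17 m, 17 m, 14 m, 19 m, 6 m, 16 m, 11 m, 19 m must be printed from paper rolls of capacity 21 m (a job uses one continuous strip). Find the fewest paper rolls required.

10

Total = 19 + 19 + 18 + 17 + 17 + 16 + 14 + 11 + 11 + 11 + 6 + 3 = 162 m.
Lower bound: ⌈162/21⌉ = 8 paper rolls.
Also, 10 print jobs each exceed 21/2 m, and no two of those can share a roll, so at least 10 paper rolls are needed.
A packing using 10 paper rolls:
  roll 1: 19 = 19
  roll 2: 19 = 19
  roll 3: 18 + 3 = 21
  roll 4: 17 = 17
  roll 5: 17 = 17
  roll 6: 16 = 16
  roll 7: 14 + 6 = 20
  roll 8: 11 = 11
  roll 9: 11 = 11
  roll 10: 11 = 11
This matches the lower bound, so 10 is optimal.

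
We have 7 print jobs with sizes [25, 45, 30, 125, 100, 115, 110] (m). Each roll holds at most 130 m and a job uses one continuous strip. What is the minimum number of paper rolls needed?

Total = 125 + 115 + 110 + 100 + 45 + 30 + 25 = 550 m.
Lower bound: ⌈550/130⌉ = 5 paper rolls.
A packing using 5 paper rolls:
  roll 1: 125 = 125
  roll 2: 115 = 115
  roll 3: 110 = 110
  roll 4: 100 + 30 = 130
  roll 5: 45 + 25 = 70
This matches the lower bound, so 5 is optimal.

5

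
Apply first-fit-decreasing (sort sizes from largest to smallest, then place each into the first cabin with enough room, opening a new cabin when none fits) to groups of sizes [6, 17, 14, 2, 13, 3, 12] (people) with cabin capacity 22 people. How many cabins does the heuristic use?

Sorted descending: 17, 14, 13, 12, 6, 3, 2.
  17 → cabin 1 (new)  [load 17/22]
  14 → cabin 2 (new)  [load 14/22]
  13 → cabin 3 (new)  [load 13/22]
  12 → cabin 4 (new)  [load 12/22]
  6 → cabin 2  [load 20/22]
  3 → cabin 1  [load 20/22]
  2 → cabin 1  [load 22/22]
4 cabins opened.

4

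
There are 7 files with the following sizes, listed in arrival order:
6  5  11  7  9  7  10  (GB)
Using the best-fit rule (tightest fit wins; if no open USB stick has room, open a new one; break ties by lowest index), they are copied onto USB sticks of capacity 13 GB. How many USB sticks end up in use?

  6 → USB stick 1 (new)  [load 6/13]
  5 → USB stick 1  [load 11/13]
  11 → USB stick 2 (new)  [load 11/13]
  7 → USB stick 3 (new)  [load 7/13]
  9 → USB stick 4 (new)  [load 9/13]
  7 → USB stick 5 (new)  [load 7/13]
  10 → USB stick 6 (new)  [load 10/13]
6 USB sticks opened.

6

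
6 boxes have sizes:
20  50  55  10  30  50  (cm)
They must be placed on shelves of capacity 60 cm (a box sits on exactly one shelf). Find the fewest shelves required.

Total = 55 + 50 + 50 + 30 + 20 + 10 = 215 cm.
Lower bound: ⌈215/60⌉ = 4 shelves.
A packing using 4 shelves:
  shelf 1: 55 = 55
  shelf 2: 50 + 10 = 60
  shelf 3: 50 = 50
  shelf 4: 30 + 20 = 50
This matches the lower bound, so 4 is optimal.

4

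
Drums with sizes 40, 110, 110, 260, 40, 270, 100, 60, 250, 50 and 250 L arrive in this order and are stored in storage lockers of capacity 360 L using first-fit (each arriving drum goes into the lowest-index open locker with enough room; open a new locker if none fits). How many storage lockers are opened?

5

  40 → locker 1 (new)  [load 40/360]
  110 → locker 1  [load 150/360]
  110 → locker 1  [load 260/360]
  260 → locker 2 (new)  [load 260/360]
  40 → locker 1  [load 300/360]
  270 → locker 3 (new)  [load 270/360]
  100 → locker 2  [load 360/360]
  60 → locker 1  [load 360/360]
  250 → locker 4 (new)  [load 250/360]
  50 → locker 3  [load 320/360]
  250 → locker 5 (new)  [load 250/360]
5 storage lockers opened.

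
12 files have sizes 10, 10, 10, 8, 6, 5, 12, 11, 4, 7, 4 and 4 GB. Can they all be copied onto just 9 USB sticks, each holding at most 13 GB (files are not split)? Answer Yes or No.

Yes

A valid assignment using 8 USB sticks:
  USB stick 1: 12 = 12
  USB stick 2: 11 = 11
  USB stick 3: 10 = 10
  USB stick 4: 10 = 10
  USB stick 5: 10 = 10
  USB stick 6: 8 + 5 = 13
  USB stick 7: 7 + 6 = 13
  USB stick 8: 4 + 4 + 4 = 12
That uses only 8 ≤ 9, so 9 USB sticks are enough.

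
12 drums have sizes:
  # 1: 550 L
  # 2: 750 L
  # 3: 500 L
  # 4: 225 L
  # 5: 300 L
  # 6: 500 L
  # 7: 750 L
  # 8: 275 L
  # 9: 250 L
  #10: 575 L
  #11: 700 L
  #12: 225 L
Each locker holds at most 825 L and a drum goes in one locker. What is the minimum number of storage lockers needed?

8

Total = 750 + 750 + 700 + 575 + 550 + 500 + 500 + 300 + 275 + 250 + 225 + 225 = 5600 L.
Lower bound: ⌈5600/825⌉ = 7 storage lockers.
A packing using 8 storage lockers:
  locker 1: 750 = 750
  locker 2: 750 = 750
  locker 3: 700 = 700
  locker 4: 575 + 250 = 825
  locker 5: 550 + 275 = 825
  locker 6: 500 + 300 = 800
  locker 7: 500 + 225 = 725
  locker 8: 225 = 225
No arrangement into 7 storage lockers stays within capacity, so 8 is optimal.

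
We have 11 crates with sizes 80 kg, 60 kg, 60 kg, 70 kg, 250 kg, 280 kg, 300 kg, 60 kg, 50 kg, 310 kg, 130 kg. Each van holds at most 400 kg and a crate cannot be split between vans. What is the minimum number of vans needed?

5

Total = 310 + 300 + 280 + 250 + 130 + 80 + 70 + 60 + 60 + 60 + 50 = 1650 kg.
Lower bound: ⌈1650/400⌉ = 5 vans.
A packing using 5 vans:
  van 1: 310 + 80 = 390
  van 2: 300 + 70 = 370
  van 3: 280 + 60 + 60 = 400
  van 4: 250 + 130 = 380
  van 5: 60 + 50 = 110
This matches the lower bound, so 5 is optimal.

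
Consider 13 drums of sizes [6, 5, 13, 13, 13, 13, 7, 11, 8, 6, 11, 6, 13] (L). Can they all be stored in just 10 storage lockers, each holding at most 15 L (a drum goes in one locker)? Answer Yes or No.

A valid assignment using 10 storage lockers:
  locker 1: 13 = 13
  locker 2: 13 = 13
  locker 3: 13 = 13
  locker 4: 13 = 13
  locker 5: 13 = 13
  locker 6: 11 = 11
  locker 7: 11 = 11
  locker 8: 8 + 7 = 15
  locker 9: 6 + 6 = 12
  locker 10: 6 + 5 = 11
Every load is within 15 L, so 10 storage lockers suffice.

Yes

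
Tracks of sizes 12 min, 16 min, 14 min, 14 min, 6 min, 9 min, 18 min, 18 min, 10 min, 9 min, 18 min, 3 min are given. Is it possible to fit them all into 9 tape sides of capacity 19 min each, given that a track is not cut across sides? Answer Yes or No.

A valid assignment using 9 tape sides:
  side 1: 18 = 18
  side 2: 18 = 18
  side 3: 18 = 18
  side 4: 16 + 3 = 19
  side 5: 14 = 14
  side 6: 14 = 14
  side 7: 12 + 6 = 18
  side 8: 10 + 9 = 19
  side 9: 9 = 9
Every load is within 19 min, so 9 tape sides suffice.

Yes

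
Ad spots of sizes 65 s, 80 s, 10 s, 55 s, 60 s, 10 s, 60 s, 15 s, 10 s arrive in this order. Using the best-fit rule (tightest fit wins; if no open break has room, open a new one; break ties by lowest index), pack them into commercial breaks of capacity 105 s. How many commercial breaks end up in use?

  65 → break 1 (new)  [load 65/105]
  80 → break 2 (new)  [load 80/105]
  10 → break 2  [load 90/105]
  55 → break 3 (new)  [load 55/105]
  60 → break 4 (new)  [load 60/105]
  10 → break 2  [load 100/105]
  60 → break 5 (new)  [load 60/105]
  15 → break 1  [load 80/105]
  10 → break 1  [load 90/105]
5 commercial breaks opened.

5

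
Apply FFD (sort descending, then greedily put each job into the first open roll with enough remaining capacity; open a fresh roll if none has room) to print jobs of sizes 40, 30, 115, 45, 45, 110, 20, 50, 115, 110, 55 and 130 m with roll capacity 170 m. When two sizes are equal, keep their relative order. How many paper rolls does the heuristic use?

Sorted descending: 130, 115, 115, 110, 110, 55, 50, 45, 45, 40, 30, 20.
  130 → roll 1 (new)  [load 130/170]
  115 → roll 2 (new)  [load 115/170]
  115 → roll 3 (new)  [load 115/170]
  110 → roll 4 (new)  [load 110/170]
  110 → roll 5 (new)  [load 110/170]
  55 → roll 2  [load 170/170]
  50 → roll 3  [load 165/170]
  45 → roll 4  [load 155/170]
  45 → roll 5  [load 155/170]
  40 → roll 1  [load 170/170]
  30 → roll 6 (new)  [load 30/170]
  20 → roll 6  [load 50/170]
6 paper rolls opened.

6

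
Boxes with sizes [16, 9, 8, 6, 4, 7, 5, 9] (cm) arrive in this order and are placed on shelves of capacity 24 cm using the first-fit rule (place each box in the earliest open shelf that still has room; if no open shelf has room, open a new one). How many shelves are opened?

  16 → shelf 1 (new)  [load 16/24]
  9 → shelf 2 (new)  [load 9/24]
  8 → shelf 1  [load 24/24]
  6 → shelf 2  [load 15/24]
  4 → shelf 2  [load 19/24]
  7 → shelf 3 (new)  [load 7/24]
  5 → shelf 2  [load 24/24]
  9 → shelf 3  [load 16/24]
3 shelves opened.

3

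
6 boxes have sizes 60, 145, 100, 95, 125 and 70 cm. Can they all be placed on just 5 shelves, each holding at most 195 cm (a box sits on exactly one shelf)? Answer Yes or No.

A valid assignment using 4 shelves:
  shelf 1: 145 = 145
  shelf 2: 125 + 70 = 195
  shelf 3: 100 + 95 = 195
  shelf 4: 60 = 60
That uses only 4 ≤ 5, so 5 shelves are enough.

Yes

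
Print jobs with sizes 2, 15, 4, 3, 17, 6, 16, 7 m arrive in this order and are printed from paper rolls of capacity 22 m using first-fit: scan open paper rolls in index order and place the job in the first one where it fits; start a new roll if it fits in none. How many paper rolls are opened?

  2 → roll 1 (new)  [load 2/22]
  15 → roll 1  [load 17/22]
  4 → roll 1  [load 21/22]
  3 → roll 2 (new)  [load 3/22]
  17 → roll 2  [load 20/22]
  6 → roll 3 (new)  [load 6/22]
  16 → roll 3  [load 22/22]
  7 → roll 4 (new)  [load 7/22]
4 paper rolls opened.

4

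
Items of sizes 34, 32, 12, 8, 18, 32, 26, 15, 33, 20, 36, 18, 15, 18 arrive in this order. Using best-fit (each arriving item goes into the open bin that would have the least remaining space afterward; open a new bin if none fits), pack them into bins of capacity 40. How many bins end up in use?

  34 → bin 1 (new)  [load 34/40]
  32 → bin 2 (new)  [load 32/40]
  12 → bin 3 (new)  [load 12/40]
  8 → bin 2  [load 40/40]
  18 → bin 3  [load 30/40]
  32 → bin 4 (new)  [load 32/40]
  26 → bin 5 (new)  [load 26/40]
  15 → bin 6 (new)  [load 15/40]
  33 → bin 7 (new)  [load 33/40]
  20 → bin 6  [load 35/40]
  36 → bin 8 (new)  [load 36/40]
  18 → bin 9 (new)  [load 18/40]
  15 → bin 9  [load 33/40]
  18 → bin 10 (new)  [load 18/40]
10 bins opened.

10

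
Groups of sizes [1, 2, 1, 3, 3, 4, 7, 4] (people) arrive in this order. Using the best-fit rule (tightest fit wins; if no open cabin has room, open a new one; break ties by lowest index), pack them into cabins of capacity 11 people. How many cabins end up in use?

  1 → cabin 1 (new)  [load 1/11]
  2 → cabin 1  [load 3/11]
  1 → cabin 1  [load 4/11]
  3 → cabin 1  [load 7/11]
  3 → cabin 1  [load 10/11]
  4 → cabin 2 (new)  [load 4/11]
  7 → cabin 2  [load 11/11]
  4 → cabin 3 (new)  [load 4/11]
3 cabins opened.

3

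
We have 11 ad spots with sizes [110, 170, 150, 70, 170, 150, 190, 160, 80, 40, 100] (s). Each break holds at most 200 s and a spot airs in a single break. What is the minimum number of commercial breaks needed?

8

Total = 190 + 170 + 170 + 160 + 150 + 150 + 110 + 100 + 80 + 70 + 40 = 1390 s.
Lower bound: ⌈1390/200⌉ = 7 commercial breaks.
A packing using 8 commercial breaks:
  break 1: 190 = 190
  break 2: 170 = 170
  break 3: 170 = 170
  break 4: 160 + 40 = 200
  break 5: 150 = 150
  break 6: 150 = 150
  break 7: 110 + 80 = 190
  break 8: 100 + 70 = 170
No arrangement into 7 commercial breaks stays within capacity, so 8 is optimal.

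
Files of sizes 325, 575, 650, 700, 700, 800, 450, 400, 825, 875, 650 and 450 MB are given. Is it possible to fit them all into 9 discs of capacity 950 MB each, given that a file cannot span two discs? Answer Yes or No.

Total = 7400 MB; ⌈7400/950⌉ = 8.
The bound of 8 does not rule out 9, but exhaustive search shows no assignment into 9 discs of capacity 950 MB exists — the minimum is 10.

No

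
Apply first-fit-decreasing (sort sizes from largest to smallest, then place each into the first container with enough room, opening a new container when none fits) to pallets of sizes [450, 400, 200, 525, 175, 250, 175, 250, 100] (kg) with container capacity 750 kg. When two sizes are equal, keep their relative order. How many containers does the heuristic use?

4

Sorted descending: 525, 450, 400, 250, 250, 200, 175, 175, 100.
  525 → container 1 (new)  [load 525/750]
  450 → container 2 (new)  [load 450/750]
  400 → container 3 (new)  [load 400/750]
  250 → container 2  [load 700/750]
  250 → container 3  [load 650/750]
  200 → container 1  [load 725/750]
  175 → container 4 (new)  [load 175/750]
  175 → container 4  [load 350/750]
  100 → container 3  [load 750/750]
4 containers opened.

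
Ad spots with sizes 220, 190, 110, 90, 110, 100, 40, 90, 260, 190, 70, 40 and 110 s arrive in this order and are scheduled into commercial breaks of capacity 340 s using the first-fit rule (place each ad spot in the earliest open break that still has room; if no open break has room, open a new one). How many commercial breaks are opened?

5

  220 → break 1 (new)  [load 220/340]
  190 → break 2 (new)  [load 190/340]
  110 → break 1  [load 330/340]
  90 → break 2  [load 280/340]
  110 → break 3 (new)  [load 110/340]
  100 → break 3  [load 210/340]
  40 → break 2  [load 320/340]
  90 → break 3  [load 300/340]
  260 → break 4 (new)  [load 260/340]
  190 → break 5 (new)  [load 190/340]
  70 → break 4  [load 330/340]
  40 → break 3  [load 340/340]
  110 → break 5  [load 300/340]
5 commercial breaks opened.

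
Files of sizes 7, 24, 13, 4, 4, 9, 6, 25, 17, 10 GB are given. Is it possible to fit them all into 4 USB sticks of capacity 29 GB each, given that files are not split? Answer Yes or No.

Total = 119 GB; ⌈119/29⌉ = 5.
At least 5 USB sticks are required, but only 4 are allowed.

No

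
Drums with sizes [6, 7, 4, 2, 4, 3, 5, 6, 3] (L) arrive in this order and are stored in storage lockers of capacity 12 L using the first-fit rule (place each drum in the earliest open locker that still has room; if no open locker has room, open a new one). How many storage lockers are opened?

4

  6 → locker 1 (new)  [load 6/12]
  7 → locker 2 (new)  [load 7/12]
  4 → locker 1  [load 10/12]
  2 → locker 1  [load 12/12]
  4 → locker 2  [load 11/12]
  3 → locker 3 (new)  [load 3/12]
  5 → locker 3  [load 8/12]
  6 → locker 4 (new)  [load 6/12]
  3 → locker 3  [load 11/12]
4 storage lockers opened.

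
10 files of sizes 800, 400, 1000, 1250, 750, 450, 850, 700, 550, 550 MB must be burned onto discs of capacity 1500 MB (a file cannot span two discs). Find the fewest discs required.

6

Total = 1250 + 1000 + 850 + 800 + 750 + 700 + 550 + 550 + 450 + 400 = 7300 MB.
Lower bound: ⌈7300/1500⌉ = 5 discs.
A packing using 6 discs:
  disc 1: 1250 = 1250
  disc 2: 1000 + 450 = 1450
  disc 3: 850 + 550 = 1400
  disc 4: 800 + 700 = 1500
  disc 5: 750 + 550 = 1300
  disc 6: 400 = 400
No arrangement into 5 discs stays within capacity, so 6 is optimal.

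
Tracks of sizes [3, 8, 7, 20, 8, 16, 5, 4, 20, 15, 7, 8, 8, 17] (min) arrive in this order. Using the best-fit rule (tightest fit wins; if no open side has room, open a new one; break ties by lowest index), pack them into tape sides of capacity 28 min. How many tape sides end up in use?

  3 → side 1 (new)  [load 3/28]
  8 → side 1  [load 11/28]
  7 → side 1  [load 18/28]
  20 → side 2 (new)  [load 20/28]
  8 → side 2  [load 28/28]
  16 → side 3 (new)  [load 16/28]
  5 → side 1  [load 23/28]
  4 → side 1  [load 27/28]
  20 → side 4 (new)  [load 20/28]
  15 → side 5 (new)  [load 15/28]
  7 → side 4  [load 27/28]
  8 → side 3  [load 24/28]
  8 → side 5  [load 23/28]
  17 → side 6 (new)  [load 17/28]
6 tape sides opened.

6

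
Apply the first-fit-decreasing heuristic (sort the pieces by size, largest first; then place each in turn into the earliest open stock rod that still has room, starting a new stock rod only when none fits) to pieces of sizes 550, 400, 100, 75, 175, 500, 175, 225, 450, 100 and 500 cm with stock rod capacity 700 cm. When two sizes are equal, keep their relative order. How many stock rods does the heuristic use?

Sorted descending: 550, 500, 500, 450, 400, 225, 175, 175, 100, 100, 75.
  550 → stock rod 1 (new)  [load 550/700]
  500 → stock rod 2 (new)  [load 500/700]
  500 → stock rod 3 (new)  [load 500/700]
  450 → stock rod 4 (new)  [load 450/700]
  400 → stock rod 5 (new)  [load 400/700]
  225 → stock rod 4  [load 675/700]
  175 → stock rod 2  [load 675/700]
  175 → stock rod 3  [load 675/700]
  100 → stock rod 1  [load 650/700]
  100 → stock rod 5  [load 500/700]
  75 → stock rod 5  [load 575/700]
5 stock rods opened.

5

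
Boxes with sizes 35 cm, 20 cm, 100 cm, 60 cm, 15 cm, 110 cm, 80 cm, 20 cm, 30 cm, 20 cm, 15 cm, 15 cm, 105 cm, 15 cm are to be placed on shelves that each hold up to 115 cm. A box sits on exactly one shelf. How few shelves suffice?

6

Total = 110 + 105 + 100 + 80 + 60 + 35 + 30 + 20 + 20 + 20 + 15 + 15 + 15 + 15 = 640 cm.
Lower bound: ⌈640/115⌉ = 6 shelves.
A packing using 6 shelves:
  shelf 1: 110 = 110
  shelf 2: 105 = 105
  shelf 3: 100 + 15 = 115
  shelf 4: 80 + 35 = 115
  shelf 5: 60 + 30 + 20 = 110
  shelf 6: 20 + 20 + 15 + 15 + 15 = 85
This matches the lower bound, so 6 is optimal.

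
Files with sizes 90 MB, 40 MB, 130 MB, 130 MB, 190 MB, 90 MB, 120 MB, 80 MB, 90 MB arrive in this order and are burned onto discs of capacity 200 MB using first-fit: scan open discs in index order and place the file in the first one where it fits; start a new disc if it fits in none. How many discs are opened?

7

  90 → disc 1 (new)  [load 90/200]
  40 → disc 1  [load 130/200]
  130 → disc 2 (new)  [load 130/200]
  130 → disc 3 (new)  [load 130/200]
  190 → disc 4 (new)  [load 190/200]
  90 → disc 5 (new)  [load 90/200]
  120 → disc 6 (new)  [load 120/200]
  80 → disc 5  [load 170/200]
  90 → disc 7 (new)  [load 90/200]
7 discs opened.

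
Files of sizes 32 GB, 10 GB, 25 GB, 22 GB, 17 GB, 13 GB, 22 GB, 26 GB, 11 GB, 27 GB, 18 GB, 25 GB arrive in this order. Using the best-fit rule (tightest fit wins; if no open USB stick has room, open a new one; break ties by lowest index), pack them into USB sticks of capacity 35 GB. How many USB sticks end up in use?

  32 → USB stick 1 (new)  [load 32/35]
  10 → USB stick 2 (new)  [load 10/35]
  25 → USB stick 2  [load 35/35]
  22 → USB stick 3 (new)  [load 22/35]
  17 → USB stick 4 (new)  [load 17/35]
  13 → USB stick 3  [load 35/35]
  22 → USB stick 5 (new)  [load 22/35]
  26 → USB stick 6 (new)  [load 26/35]
  11 → USB stick 5  [load 33/35]
  27 → USB stick 7 (new)  [load 27/35]
  18 → USB stick 4  [load 35/35]
  25 → USB stick 8 (new)  [load 25/35]
8 USB sticks opened.

8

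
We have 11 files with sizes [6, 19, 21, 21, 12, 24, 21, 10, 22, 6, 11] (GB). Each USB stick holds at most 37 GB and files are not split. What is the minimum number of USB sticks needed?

6

Total = 24 + 22 + 21 + 21 + 21 + 19 + 12 + 11 + 10 + 6 + 6 = 173 GB.
Lower bound: ⌈173/37⌉ = 5 USB sticks.
Also, 6 files each exceed 37/2 GB, and no two of those can share a USB stick, so at least 6 USB sticks are needed.
A packing using 6 USB sticks:
  USB stick 1: 24 + 12 = 36
  USB stick 2: 22 + 11 = 33
  USB stick 3: 21 + 10 + 6 = 37
  USB stick 4: 21 + 6 = 27
  USB stick 5: 21 = 21
  USB stick 6: 19 = 19
This matches the lower bound, so 6 is optimal.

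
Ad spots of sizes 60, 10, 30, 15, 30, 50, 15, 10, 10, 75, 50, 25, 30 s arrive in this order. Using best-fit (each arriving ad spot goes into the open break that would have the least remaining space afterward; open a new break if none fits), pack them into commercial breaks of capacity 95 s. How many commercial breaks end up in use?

  60 → break 1 (new)  [load 60/95]
  10 → break 1  [load 70/95]
  30 → break 2 (new)  [load 30/95]
  15 → break 1  [load 85/95]
  30 → break 2  [load 60/95]
  50 → break 3 (new)  [load 50/95]
  15 → break 2  [load 75/95]
  10 → break 1  [load 95/95]
  10 → break 2  [load 85/95]
  75 → break 4 (new)  [load 75/95]
  50 → break 5 (new)  [load 50/95]
  25 → break 3  [load 75/95]
  30 → break 5  [load 80/95]
5 commercial breaks opened.

5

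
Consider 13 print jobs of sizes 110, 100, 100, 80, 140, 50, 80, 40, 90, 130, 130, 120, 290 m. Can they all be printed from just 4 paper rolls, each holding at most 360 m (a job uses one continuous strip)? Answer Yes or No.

Total = 1460 m; ⌈1460/360⌉ = 5.
At least 5 paper rolls are required, but only 4 are allowed.

No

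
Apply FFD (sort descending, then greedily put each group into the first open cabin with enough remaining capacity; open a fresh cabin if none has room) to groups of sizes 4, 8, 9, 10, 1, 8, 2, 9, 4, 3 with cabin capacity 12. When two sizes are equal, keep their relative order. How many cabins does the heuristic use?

Sorted descending: 10, 9, 9, 8, 8, 4, 4, 3, 2, 1.
  10 → cabin 1 (new)  [load 10/12]
  9 → cabin 2 (new)  [load 9/12]
  9 → cabin 3 (new)  [load 9/12]
  8 → cabin 4 (new)  [load 8/12]
  8 → cabin 5 (new)  [load 8/12]
  4 → cabin 4  [load 12/12]
  4 → cabin 5  [load 12/12]
  3 → cabin 2  [load 12/12]
  2 → cabin 1  [load 12/12]
  1 → cabin 3  [load 10/12]
5 cabins opened.

5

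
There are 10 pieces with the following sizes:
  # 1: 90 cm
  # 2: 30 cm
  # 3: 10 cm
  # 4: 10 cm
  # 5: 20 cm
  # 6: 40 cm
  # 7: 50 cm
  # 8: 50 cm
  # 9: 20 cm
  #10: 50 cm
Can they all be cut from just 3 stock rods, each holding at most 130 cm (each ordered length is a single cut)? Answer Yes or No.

A valid assignment using 3 stock rods:
  stock rod 1: 90 + 40 = 130
  stock rod 2: 50 + 50 + 30 = 130
  stock rod 3: 50 + 20 + 20 + 10 + 10 = 110
Every load is within 130 cm, so 3 stock rods suffice.

Yes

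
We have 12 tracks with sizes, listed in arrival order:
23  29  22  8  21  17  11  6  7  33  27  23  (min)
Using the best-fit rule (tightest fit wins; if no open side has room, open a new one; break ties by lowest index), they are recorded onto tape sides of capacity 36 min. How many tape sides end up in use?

8

  23 → side 1 (new)  [load 23/36]
  29 → side 2 (new)  [load 29/36]
  22 → side 3 (new)  [load 22/36]
  8 → side 1  [load 31/36]
  21 → side 4 (new)  [load 21/36]
  17 → side 5 (new)  [load 17/36]
  11 → side 3  [load 33/36]
  6 → side 2  [load 35/36]
  7 → side 4  [load 28/36]
  33 → side 6 (new)  [load 33/36]
  27 → side 7 (new)  [load 27/36]
  23 → side 8 (new)  [load 23/36]
8 tape sides opened.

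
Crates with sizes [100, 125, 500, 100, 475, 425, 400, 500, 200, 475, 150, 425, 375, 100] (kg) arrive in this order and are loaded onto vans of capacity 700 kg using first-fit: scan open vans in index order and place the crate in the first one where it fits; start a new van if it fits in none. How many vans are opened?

  100 → van 1 (new)  [load 100/700]
  125 → van 1  [load 225/700]
  500 → van 2 (new)  [load 500/700]
  100 → van 1  [load 325/700]
  475 → van 3 (new)  [load 475/700]
  425 → van 4 (new)  [load 425/700]
  400 → van 5 (new)  [load 400/700]
  500 → van 6 (new)  [load 500/700]
  200 → van 1  [load 525/700]
  475 → van 7 (new)  [load 475/700]
  150 → van 1  [load 675/700]
  425 → van 8 (new)  [load 425/700]
  375 → van 9 (new)  [load 375/700]
  100 → van 2  [load 600/700]
9 vans opened.

9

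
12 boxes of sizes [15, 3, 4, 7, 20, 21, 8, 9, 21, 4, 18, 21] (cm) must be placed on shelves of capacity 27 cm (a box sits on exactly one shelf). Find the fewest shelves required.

6

Total = 21 + 21 + 21 + 20 + 18 + 15 + 9 + 8 + 7 + 4 + 4 + 3 = 151 cm.
Lower bound: ⌈151/27⌉ = 6 shelves.
A packing using 6 shelves:
  shelf 1: 21 + 4 = 25
  shelf 2: 21 + 4 = 25
  shelf 3: 21 + 3 = 24
  shelf 4: 20 + 7 = 27
  shelf 5: 18 + 9 = 27
  shelf 6: 15 + 8 = 23
This matches the lower bound, so 6 is optimal.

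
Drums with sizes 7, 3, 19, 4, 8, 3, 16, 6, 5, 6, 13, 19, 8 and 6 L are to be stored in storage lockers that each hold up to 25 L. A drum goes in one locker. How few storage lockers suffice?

5

Total = 19 + 19 + 16 + 13 + 8 + 8 + 7 + 6 + 6 + 6 + 5 + 4 + 3 + 3 = 123 L.
Lower bound: ⌈123/25⌉ = 5 storage lockers.
A packing using 5 storage lockers:
  locker 1: 19 + 6 = 25
  locker 2: 19 + 6 = 25
  locker 3: 16 + 8 = 24
  locker 4: 13 + 8 + 4 = 25
  locker 5: 7 + 6 + 5 + 3 + 3 = 24
This matches the lower bound, so 5 is optimal.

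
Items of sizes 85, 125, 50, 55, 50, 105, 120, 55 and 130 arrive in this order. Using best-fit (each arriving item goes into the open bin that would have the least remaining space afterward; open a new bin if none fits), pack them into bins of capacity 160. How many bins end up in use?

6

  85 → bin 1 (new)  [load 85/160]
  125 → bin 2 (new)  [load 125/160]
  50 → bin 1  [load 135/160]
  55 → bin 3 (new)  [load 55/160]
  50 → bin 3  [load 105/160]
  105 → bin 4 (new)  [load 105/160]
  120 → bin 5 (new)  [load 120/160]
  55 → bin 3  [load 160/160]
  130 → bin 6 (new)  [load 130/160]
6 bins opened.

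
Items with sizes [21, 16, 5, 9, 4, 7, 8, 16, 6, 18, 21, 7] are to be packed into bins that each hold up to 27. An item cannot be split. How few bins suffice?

Total = 21 + 21 + 18 + 16 + 16 + 9 + 8 + 7 + 7 + 6 + 5 + 4 = 138.
Lower bound: ⌈138/27⌉ = 6 bins.
A packing using 6 bins:
  bin 1: 21 + 6 = 27
  bin 2: 21 + 5 = 26
  bin 3: 18 + 9 = 27
  bin 4: 16 + 8 = 24
  bin 5: 16 + 7 + 4 = 27
  bin 6: 7 = 7
This matches the lower bound, so 6 is optimal.

6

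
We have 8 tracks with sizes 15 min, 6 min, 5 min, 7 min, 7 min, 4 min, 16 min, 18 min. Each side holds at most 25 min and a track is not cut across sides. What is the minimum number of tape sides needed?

Total = 18 + 16 + 15 + 7 + 7 + 6 + 5 + 4 = 78 min.
Lower bound: ⌈78/25⌉ = 4 tape sides.
A packing using 4 tape sides:
  side 1: 18 + 7 = 25
  side 2: 16 + 7 = 23
  side 3: 15 + 6 + 4 = 25
  side 4: 5 = 5
This matches the lower bound, so 4 is optimal.

4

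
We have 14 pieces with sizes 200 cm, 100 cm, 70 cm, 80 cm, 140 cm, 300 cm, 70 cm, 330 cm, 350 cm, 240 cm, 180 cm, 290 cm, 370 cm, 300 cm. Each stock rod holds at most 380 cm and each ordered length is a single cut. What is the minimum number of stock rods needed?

Total = 370 + 350 + 330 + 300 + 300 + 290 + 240 + 200 + 180 + 140 + 100 + 80 + 70 + 70 = 3020 cm.
Lower bound: ⌈3020/380⌉ = 8 stock rods.
A packing using 9 stock rods:
  stock rod 1: 370 = 370
  stock rod 2: 350 = 350
  stock rod 3: 330 = 330
  stock rod 4: 300 + 80 = 380
  stock rod 5: 300 + 70 = 370
  stock rod 6: 290 + 70 = 360
  stock rod 7: 240 + 140 = 380
  stock rod 8: 200 + 180 = 380
  stock rod 9: 100 = 100
No arrangement into 8 stock rods stays within capacity, so 9 is optimal.

9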